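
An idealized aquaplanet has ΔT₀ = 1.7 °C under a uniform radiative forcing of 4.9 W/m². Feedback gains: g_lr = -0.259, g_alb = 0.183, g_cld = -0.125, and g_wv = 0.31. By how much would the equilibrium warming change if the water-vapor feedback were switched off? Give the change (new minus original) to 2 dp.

Original: g = 0.109, ΔT = 1.7/(1−0.109) = 1.9080 °C.
Without water-vapor: g' = -0.201, ΔT' = 1.7/(1+0.201) = 1.4155 °C.
Change = 1.4155 − 1.9080 = -0.49 °C.

-0.49 °C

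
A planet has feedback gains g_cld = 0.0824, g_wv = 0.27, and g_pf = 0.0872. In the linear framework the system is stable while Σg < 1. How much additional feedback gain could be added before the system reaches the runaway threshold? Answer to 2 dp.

Current total gain = 0.0824 + 0.27 + 0.0872 = 0.4396.
Margin to runaway = 1 − 0.4396 = 0.56.

0.56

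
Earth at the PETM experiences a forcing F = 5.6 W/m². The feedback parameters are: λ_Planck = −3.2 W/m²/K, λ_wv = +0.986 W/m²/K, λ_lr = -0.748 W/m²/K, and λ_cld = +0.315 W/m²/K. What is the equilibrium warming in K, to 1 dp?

2.1 K

Net feedback parameter λ = (−3.2) + (+0.986) + (-0.748) + (+0.315) = -2.647 W/m²/K.
ΔT = −F/λ = −5.6/(-2.647) = 2.1 K.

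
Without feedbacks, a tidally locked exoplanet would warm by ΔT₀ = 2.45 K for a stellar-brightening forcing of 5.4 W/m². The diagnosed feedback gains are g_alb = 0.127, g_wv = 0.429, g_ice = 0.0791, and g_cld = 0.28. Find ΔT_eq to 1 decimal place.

Total gain g = 0.127 + 0.429 + 0.0791 + 0.28 = 0.9151.
Amplification A = 1/(1 − 0.9151) = 11.78.
ΔT = 2.45 × 11.78 = 28.9 K.

28.9 K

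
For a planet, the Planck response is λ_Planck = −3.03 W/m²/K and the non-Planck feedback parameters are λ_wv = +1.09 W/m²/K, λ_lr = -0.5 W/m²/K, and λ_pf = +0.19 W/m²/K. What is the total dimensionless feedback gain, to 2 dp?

0.26

Convert to gains: g_wv = 1.09/3.03 = 0.3597; g_lr = -0.5/3.03 = -0.165; g_pf = 0.19/3.03 = 0.06271.
Total gain g = 0.25741.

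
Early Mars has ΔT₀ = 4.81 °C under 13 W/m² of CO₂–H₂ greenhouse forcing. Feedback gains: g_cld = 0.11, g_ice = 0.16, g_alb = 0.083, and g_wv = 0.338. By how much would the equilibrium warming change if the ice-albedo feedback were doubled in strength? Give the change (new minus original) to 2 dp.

Original: g = 0.691, ΔT = 4.81/(1−0.691) = 15.5663 °C.
With doubled ice-albedo: g' = 0.851, ΔT' = 4.81/(1−0.851) = 32.2819 °C.
Change = 32.2819 − 15.5663 = 16.72 °C.

16.72 °C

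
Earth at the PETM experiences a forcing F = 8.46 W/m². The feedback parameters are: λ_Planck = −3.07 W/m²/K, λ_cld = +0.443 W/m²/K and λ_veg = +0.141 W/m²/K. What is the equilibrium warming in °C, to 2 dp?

Net feedback parameter λ = (−3.07) + (+0.443) + (+0.141) = -2.486 W/m²/K.
ΔT = −F/λ = −8.46/(-2.486) = 3.40 °C.

3.40 °C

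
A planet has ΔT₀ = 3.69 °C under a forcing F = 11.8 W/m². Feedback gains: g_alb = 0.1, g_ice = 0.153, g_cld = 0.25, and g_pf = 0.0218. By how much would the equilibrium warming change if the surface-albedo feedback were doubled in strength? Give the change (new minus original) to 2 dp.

2.07 °C

Original: g = 0.5248, ΔT = 3.69/(1−0.5248) = 7.7652 °C.
With doubled surface-albedo: g' = 0.6248, ΔT' = 3.69/(1−0.6248) = 9.8348 °C.
Change = 9.8348 − 7.7652 = 2.07 °C.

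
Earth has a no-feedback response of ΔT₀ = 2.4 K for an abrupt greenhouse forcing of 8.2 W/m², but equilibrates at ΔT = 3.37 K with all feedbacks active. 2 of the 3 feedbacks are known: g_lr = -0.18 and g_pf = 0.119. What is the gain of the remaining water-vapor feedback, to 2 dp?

0.35

Amplification A = ΔT/ΔT₀ = 3.37/2.4 = 1.404.
Total gain g = 1 − 1/A = 1 − 1/1.404 = 0.2877.
Known gains sum to -0.18 + 0.119 = -0.061.
g_wv = 0.2877 + 0.061 = 0.35.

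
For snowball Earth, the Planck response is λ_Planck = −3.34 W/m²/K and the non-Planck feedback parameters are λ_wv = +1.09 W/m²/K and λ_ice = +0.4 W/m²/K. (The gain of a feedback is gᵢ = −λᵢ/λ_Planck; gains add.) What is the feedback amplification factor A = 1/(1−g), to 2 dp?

Convert to gains: g_wv = 1.09/3.34 = 0.3263; g_ice = 0.4/3.34 = 0.1198.
Total gain g = 0.4461.
A = 1/(1 − 0.4461) = 1.81.

1.81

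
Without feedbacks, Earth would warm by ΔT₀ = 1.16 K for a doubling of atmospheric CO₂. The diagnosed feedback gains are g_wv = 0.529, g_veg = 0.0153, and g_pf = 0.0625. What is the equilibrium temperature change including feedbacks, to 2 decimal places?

2.95 K

Total gain g = 0.529 + 0.0153 + 0.0625 = 0.6068.
Amplification A = 1/(1 − 0.6068) = 2.543.
ΔT = 1.16 × 2.543 = 2.95 K.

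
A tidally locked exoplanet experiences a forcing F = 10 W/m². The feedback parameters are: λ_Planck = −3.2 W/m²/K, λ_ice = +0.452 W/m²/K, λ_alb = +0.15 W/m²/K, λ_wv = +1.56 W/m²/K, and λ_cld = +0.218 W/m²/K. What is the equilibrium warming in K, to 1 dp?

Net feedback parameter λ = (−3.2) + (+0.452) + (+0.15) + (+1.56) + (+0.218) = -0.82 W/m²/K.
ΔT = −F/λ = −10/(-0.82) = 12.2 K.

12.2 K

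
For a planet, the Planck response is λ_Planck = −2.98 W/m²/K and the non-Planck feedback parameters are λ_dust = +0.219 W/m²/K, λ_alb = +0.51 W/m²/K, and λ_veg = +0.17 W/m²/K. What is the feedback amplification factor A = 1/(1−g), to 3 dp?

1.432

Convert to gains: g_dust = 0.219/2.98 = 0.07349; g_alb = 0.51/2.98 = 0.1711; g_veg = 0.17/2.98 = 0.05705.
Total gain g = 0.30164.
A = 1/(1 − 0.30164) = 1.432.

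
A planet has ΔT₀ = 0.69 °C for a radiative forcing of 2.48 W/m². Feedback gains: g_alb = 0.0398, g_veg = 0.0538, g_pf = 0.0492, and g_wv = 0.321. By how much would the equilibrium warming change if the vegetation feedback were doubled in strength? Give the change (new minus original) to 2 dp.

Original: g = 0.4638, ΔT = 0.69/(1−0.4638) = 1.2868 °C.
With doubled vegetation: g' = 0.5176, ΔT' = 0.69/(1−0.5176) = 1.4303 °C.
Change = 1.4303 − 1.2868 = 0.14 °C.

0.14 °C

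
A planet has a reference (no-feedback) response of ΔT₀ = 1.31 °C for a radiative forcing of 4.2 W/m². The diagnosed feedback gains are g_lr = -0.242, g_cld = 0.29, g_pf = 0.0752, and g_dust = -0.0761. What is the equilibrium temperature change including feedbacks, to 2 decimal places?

1.37 °C

Total gain g = -0.242 + 0.29 + 0.0752 − 0.0761 = 0.0471.
Amplification A = 1/(1 − 0.0471) = 1.049.
ΔT = 1.31 × 1.049 = 1.37 °C.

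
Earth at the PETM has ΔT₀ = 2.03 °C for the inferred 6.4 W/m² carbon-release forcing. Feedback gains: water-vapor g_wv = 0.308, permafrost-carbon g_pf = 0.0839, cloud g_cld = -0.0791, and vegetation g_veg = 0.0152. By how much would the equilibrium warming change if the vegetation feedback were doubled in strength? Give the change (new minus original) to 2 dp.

Original: g = 0.328, ΔT = 2.03/(1−0.328) = 3.0208 °C.
With doubled vegetation: g' = 0.3432, ΔT' = 2.03/(1−0.3432) = 3.0907 °C.
Change = 3.0907 − 3.0208 = 0.07 °C.

0.07 °C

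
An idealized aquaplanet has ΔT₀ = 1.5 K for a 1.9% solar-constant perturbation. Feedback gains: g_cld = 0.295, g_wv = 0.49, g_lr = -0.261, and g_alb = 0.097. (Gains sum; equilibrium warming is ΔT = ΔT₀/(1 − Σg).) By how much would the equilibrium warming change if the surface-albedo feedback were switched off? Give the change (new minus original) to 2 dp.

-0.81 K

Original: g = 0.621, ΔT = 1.5/(1−0.621) = 3.9578 K.
Without surface-albedo: g' = 0.524, ΔT' = 1.5/(1−0.524) = 3.1513 K.
Change = 3.1513 − 3.9578 = -0.81 K.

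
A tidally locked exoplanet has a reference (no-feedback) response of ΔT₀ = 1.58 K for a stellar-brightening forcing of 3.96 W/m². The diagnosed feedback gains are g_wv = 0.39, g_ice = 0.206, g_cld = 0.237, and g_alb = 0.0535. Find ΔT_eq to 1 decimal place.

13.9 K

Total gain g = 0.39 + 0.206 + 0.237 + 0.0535 = 0.8865.
Amplification A = 1/(1 − 0.8865) = 8.811.
ΔT = 1.58 × 8.811 = 13.9 K.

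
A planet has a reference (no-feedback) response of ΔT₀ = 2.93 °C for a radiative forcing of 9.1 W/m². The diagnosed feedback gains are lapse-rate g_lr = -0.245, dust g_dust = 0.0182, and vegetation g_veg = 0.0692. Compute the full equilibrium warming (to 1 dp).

Total gain g = -0.245 + 0.0182 + 0.0692 = -0.1576.
Amplification A = 1/(1 + 0.1576) = 0.8639.
ΔT = 2.93 × 0.8639 = 2.5 °C.

2.5 °C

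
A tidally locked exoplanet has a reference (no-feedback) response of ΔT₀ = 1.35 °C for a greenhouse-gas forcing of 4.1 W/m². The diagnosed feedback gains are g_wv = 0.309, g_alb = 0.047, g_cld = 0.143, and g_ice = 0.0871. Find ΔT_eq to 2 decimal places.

Total gain g = 0.309 + 0.047 + 0.143 + 0.0871 = 0.5861.
Amplification A = 1/(1 − 0.5861) = 2.416.
ΔT = 1.35 × 2.416 = 3.26 °C.

3.26 °C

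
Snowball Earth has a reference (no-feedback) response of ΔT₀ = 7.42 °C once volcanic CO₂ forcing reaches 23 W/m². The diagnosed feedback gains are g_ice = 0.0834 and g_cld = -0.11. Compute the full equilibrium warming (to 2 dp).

7.23 °C

Total gain g = 0.0834 − 0.11 = -0.0266.
Amplification A = 1/(1 + 0.0266) = 0.9741.
ΔT = 7.42 × 0.9741 = 7.23 °C.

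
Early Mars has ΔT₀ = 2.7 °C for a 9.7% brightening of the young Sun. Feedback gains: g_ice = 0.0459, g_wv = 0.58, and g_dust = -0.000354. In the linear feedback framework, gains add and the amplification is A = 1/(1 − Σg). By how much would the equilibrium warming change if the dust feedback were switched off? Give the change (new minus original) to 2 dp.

Original: g = 0.625546, ΔT = 2.7/(1−0.625546) = 7.2105 °C.
Without dust: g' = 0.6259, ΔT' = 2.7/(1−0.6259) = 7.2173 °C.
Change = 7.2173 − 7.2105 = 0.01 °C.

0.01 °C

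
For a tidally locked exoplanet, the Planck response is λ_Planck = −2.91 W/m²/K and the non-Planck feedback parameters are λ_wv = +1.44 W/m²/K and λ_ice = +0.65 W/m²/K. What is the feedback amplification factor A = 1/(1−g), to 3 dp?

Convert to gains: g_wv = 1.44/2.91 = 0.4948; g_ice = 0.65/2.91 = 0.2234.
Total gain g = 0.7182.
A = 1/(1 − 0.7182) = 3.549.

3.549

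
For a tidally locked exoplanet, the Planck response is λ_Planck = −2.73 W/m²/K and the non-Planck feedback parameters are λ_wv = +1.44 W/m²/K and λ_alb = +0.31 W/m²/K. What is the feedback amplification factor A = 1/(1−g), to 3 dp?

2.786

Convert to gains: g_wv = 1.44/2.73 = 0.5275; g_alb = 0.31/2.73 = 0.1136.
Total gain g = 0.6411.
A = 1/(1 − 0.6411) = 2.786.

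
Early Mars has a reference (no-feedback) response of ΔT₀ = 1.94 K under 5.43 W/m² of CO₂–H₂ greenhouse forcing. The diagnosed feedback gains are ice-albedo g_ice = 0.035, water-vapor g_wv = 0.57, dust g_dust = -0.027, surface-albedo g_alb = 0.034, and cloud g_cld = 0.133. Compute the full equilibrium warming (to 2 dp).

Total gain g = 0.035 + 0.57 − 0.027 + 0.034 + 0.133 = 0.745.
Amplification A = 1/(1 − 0.745) = 3.922.
ΔT = 1.94 × 3.922 = 7.61 K.

7.61 K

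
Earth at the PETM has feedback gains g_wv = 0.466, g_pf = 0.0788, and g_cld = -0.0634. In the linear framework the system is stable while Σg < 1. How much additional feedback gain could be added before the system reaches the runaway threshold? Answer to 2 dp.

Current total gain = 0.466 + 0.0788 − 0.0634 = 0.4814.
Margin to runaway = 1 − 0.4814 = 0.52.

0.52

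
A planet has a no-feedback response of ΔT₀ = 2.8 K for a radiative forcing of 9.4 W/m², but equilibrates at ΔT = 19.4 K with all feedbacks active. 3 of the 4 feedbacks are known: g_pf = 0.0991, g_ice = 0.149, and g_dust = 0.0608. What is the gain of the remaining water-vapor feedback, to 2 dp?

Amplification A = ΔT/ΔT₀ = 19.4/2.8 = 6.929.
Total gain g = 1 − 1/A = 1 − 1/6.929 = 0.8557.
Known gains sum to 0.0991 + 0.149 + 0.0608 = 0.3089.
g_wv = 0.8557 − 0.3089 = 0.55.

0.55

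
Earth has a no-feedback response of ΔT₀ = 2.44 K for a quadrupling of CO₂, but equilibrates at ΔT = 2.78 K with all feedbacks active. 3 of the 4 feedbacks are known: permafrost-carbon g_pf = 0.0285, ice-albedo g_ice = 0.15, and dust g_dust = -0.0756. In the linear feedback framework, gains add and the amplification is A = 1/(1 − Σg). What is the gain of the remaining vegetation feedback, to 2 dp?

0.02

Amplification A = ΔT/ΔT₀ = 2.78/2.44 = 1.139.
Total gain g = 1 − 1/A = 1 − 1/1.139 = 0.122.
Known gains sum to 0.0285 + 0.15 − 0.0756 = 0.1029.
g_veg = 0.122 − 0.1029 = 0.02.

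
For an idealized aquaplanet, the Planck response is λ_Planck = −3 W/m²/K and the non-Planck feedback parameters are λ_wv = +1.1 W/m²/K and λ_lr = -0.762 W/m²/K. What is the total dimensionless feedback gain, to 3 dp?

0.113

Convert to gains: g_wv = 1.1/3 = 0.3667; g_lr = -0.762/3 = -0.254.
Total gain g = 0.1127.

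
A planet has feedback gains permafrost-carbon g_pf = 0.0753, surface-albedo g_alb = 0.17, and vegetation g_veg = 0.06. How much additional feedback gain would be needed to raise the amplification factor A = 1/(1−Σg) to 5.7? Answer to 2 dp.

0.52

Current total gain = 0.3053.
Target gain for A = 5.7: g* = 1 − 1/5.7 = 0.8246.
Additional gain needed = 0.8246 − 0.3053 = 0.52.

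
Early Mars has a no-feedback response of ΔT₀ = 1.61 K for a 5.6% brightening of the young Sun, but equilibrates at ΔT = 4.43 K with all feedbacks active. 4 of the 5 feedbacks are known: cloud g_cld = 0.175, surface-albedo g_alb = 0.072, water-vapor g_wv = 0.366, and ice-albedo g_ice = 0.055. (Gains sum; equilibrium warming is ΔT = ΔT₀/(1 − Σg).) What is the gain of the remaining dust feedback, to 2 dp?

Amplification A = ΔT/ΔT₀ = 4.43/1.61 = 2.752.
Total gain g = 1 − 1/A = 1 − 1/2.752 = 0.6366.
Known gains sum to 0.175 + 0.072 + 0.366 + 0.055 = 0.668.
g_dust = 0.6366 − 0.668 = -0.03.

-0.03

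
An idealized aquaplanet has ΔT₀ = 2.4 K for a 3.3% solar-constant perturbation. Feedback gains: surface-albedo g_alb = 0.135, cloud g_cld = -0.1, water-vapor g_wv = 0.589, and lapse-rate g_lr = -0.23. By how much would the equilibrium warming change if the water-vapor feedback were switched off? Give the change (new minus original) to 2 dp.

-1.95 K

Original: g = 0.394, ΔT = 2.4/(1−0.394) = 3.9604 K.
Without water-vapor: g' = -0.195, ΔT' = 2.4/(1+0.195) = 2.0084 K.
Change = 2.0084 − 3.9604 = -1.95 K.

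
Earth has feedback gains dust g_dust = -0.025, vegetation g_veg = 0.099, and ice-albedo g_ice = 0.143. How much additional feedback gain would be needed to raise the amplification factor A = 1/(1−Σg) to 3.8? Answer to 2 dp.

0.52

Current total gain = 0.217.
Target gain for A = 3.8: g* = 1 − 1/3.8 = 0.7368.
Additional gain needed = 0.7368 − 0.217 = 0.52.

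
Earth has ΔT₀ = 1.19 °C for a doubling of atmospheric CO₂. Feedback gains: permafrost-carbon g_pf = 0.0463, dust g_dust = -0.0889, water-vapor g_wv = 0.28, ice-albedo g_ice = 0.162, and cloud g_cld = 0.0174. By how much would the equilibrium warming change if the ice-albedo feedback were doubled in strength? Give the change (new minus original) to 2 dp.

0.78 °C

Original: g = 0.4168, ΔT = 1.19/(1−0.4168) = 2.0405 °C.
With doubled ice-albedo: g' = 0.5788, ΔT' = 1.19/(1−0.5788) = 2.8253 °C.
Change = 2.8253 − 2.0405 = 0.78 °C.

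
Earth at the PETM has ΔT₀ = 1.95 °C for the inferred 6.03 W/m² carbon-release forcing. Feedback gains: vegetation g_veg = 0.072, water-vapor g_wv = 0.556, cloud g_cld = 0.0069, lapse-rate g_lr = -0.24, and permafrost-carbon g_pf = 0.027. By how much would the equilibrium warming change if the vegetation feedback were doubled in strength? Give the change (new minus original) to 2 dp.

Original: g = 0.4219, ΔT = 1.95/(1−0.4219) = 3.3731 °C.
With doubled vegetation: g' = 0.4939, ΔT' = 1.95/(1−0.4939) = 3.8530 °C.
Change = 3.8530 − 3.3731 = 0.48 °C.

0.48 °C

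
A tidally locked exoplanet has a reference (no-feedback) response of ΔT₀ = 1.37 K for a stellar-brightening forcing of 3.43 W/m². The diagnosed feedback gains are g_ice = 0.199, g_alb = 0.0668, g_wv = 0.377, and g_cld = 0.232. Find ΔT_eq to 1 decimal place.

10.9 K

Total gain g = 0.199 + 0.0668 + 0.377 + 0.232 = 0.8748.
Amplification A = 1/(1 − 0.8748) = 7.987.
ΔT = 1.37 × 7.987 = 10.9 K.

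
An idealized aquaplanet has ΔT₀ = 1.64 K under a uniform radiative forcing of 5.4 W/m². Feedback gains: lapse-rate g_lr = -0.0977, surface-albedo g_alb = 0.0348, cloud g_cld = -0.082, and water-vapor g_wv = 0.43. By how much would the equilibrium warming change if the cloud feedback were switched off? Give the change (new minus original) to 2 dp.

0.30 K

Original: g = 0.2851, ΔT = 1.64/(1−0.2851) = 2.2940 K.
Without cloud: g' = 0.3671, ΔT' = 1.64/(1−0.3671) = 2.5912 K.
Change = 2.5912 − 2.2940 = 0.30 K.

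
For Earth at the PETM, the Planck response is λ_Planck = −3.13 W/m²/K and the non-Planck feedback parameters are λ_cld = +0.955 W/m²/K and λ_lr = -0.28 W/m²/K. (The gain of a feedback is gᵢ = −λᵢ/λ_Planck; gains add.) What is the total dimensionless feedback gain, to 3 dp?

Convert to gains: g_cld = 0.955/3.13 = 0.3051; g_lr = -0.28/3.13 = -0.08946.
Total gain g = 0.21564.

0.216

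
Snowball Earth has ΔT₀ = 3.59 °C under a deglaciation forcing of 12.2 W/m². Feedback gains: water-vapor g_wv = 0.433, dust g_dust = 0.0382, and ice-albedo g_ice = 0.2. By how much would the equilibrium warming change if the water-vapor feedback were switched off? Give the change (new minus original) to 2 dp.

-6.21 °C

Original: g = 0.6712, ΔT = 3.59/(1−0.6712) = 10.9185 °C.
Without water-vapor: g' = 0.2382, ΔT' = 3.59/(1−0.2382) = 4.7125 °C.
Change = 4.7125 − 10.9185 = -6.21 °C.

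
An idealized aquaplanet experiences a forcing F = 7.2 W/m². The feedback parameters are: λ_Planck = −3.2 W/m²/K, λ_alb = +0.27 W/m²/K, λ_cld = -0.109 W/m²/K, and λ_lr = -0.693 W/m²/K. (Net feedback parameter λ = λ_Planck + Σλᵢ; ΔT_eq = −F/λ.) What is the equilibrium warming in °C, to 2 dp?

Net feedback parameter λ = (−3.2) + (+0.27) + (-0.109) + (-0.693) = -3.732 W/m²/K.
ΔT = −F/λ = −7.2/(-3.732) = 1.93 °C.

1.93 °C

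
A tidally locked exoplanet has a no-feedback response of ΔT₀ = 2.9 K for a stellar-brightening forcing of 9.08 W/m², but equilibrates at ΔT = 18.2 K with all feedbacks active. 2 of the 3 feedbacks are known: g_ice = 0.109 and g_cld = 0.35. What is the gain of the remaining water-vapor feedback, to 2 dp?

Amplification A = ΔT/ΔT₀ = 18.2/2.9 = 6.276.
Total gain g = 1 − 1/A = 1 − 1/6.276 = 0.8407.
Known gains sum to 0.109 + 0.35 = 0.459.
g_wv = 0.8407 − 0.459 = 0.38.

0.38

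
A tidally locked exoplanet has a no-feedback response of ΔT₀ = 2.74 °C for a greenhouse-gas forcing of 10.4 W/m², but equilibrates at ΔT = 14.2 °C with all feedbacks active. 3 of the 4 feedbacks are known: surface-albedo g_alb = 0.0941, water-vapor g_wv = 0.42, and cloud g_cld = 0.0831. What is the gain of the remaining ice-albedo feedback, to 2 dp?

Amplification A = ΔT/ΔT₀ = 14.2/2.74 = 5.182.
Total gain g = 1 − 1/A = 1 − 1/5.182 = 0.807.
Known gains sum to 0.0941 + 0.42 + 0.0831 = 0.5972.
g_ice = 0.807 − 0.5972 = 0.21.

0.21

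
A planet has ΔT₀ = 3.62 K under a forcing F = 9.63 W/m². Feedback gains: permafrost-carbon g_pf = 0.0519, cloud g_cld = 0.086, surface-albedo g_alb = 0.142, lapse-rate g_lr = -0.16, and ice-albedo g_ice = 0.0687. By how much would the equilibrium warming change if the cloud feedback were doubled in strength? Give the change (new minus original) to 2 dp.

Original: g = 0.1886, ΔT = 3.62/(1−0.1886) = 4.4614 K.
With doubled cloud: g' = 0.2746, ΔT' = 3.62/(1−0.2746) = 4.9904 K.
Change = 4.9904 − 4.4614 = 0.53 K.

0.53 K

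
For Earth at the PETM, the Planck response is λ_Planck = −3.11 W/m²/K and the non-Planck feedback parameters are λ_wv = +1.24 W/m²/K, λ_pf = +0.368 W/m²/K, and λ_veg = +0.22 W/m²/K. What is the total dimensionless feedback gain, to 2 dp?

0.59

Convert to gains: g_wv = 1.24/3.11 = 0.3987; g_pf = 0.368/3.11 = 0.1183; g_veg = 0.22/3.11 = 0.07074.
Total gain g = 0.58774.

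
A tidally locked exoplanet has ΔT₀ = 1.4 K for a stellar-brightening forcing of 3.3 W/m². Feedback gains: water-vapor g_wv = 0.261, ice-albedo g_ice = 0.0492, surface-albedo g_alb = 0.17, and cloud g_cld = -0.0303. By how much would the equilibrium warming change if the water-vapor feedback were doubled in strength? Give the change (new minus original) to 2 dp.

2.30 K

Original: g = 0.4499, ΔT = 1.4/(1−0.4499) = 2.5450 K.
With doubled water-vapor: g' = 0.7109, ΔT' = 1.4/(1−0.7109) = 4.8426 K.
Change = 4.8426 − 2.5450 = 2.30 K.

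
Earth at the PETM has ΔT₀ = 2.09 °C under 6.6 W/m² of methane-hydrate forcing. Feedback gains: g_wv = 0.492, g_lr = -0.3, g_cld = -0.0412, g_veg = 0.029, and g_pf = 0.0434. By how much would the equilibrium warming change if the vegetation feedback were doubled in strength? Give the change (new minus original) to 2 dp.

Original: g = 0.2232, ΔT = 2.09/(1−0.2232) = 2.6905 °C.
With doubled vegetation: g' = 0.2522, ΔT' = 2.09/(1−0.2522) = 2.7949 °C.
Change = 2.7949 − 2.6905 = 0.10 °C.

0.10 °C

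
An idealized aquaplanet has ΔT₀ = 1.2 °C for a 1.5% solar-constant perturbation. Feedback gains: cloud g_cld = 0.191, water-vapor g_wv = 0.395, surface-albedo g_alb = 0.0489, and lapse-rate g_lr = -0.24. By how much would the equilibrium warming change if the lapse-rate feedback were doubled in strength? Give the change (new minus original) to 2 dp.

Original: g = 0.3949, ΔT = 1.2/(1−0.3949) = 1.9831 °C.
With doubled lapse-rate: g' = 0.1549, ΔT' = 1.2/(1−0.1549) = 1.4200 °C.
Change = 1.4200 − 1.9831 = -0.56 °C.

-0.56 °C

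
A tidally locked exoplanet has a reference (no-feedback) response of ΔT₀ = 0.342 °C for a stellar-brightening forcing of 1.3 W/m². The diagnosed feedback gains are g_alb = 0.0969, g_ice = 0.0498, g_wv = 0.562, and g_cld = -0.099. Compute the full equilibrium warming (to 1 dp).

0.9 °C

Total gain g = 0.0969 + 0.0498 + 0.562 − 0.099 = 0.6097.
Amplification A = 1/(1 − 0.6097) = 2.562.
ΔT = 0.342 × 2.562 = 0.9 °C.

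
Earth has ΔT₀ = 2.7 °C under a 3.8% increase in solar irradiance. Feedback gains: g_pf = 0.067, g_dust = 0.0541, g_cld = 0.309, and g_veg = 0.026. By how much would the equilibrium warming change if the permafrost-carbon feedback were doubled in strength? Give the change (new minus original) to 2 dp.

Original: g = 0.4561, ΔT = 2.7/(1−0.4561) = 4.9641 °C.
With doubled permafrost-carbon: g' = 0.5231, ΔT' = 2.7/(1−0.5231) = 5.6616 °C.
Change = 5.6616 − 4.9641 = 0.70 °C.

0.70 °C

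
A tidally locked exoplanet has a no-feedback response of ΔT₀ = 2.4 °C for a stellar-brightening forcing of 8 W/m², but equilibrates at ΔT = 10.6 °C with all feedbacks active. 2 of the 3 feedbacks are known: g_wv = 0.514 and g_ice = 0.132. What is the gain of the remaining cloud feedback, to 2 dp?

0.13

Amplification A = ΔT/ΔT₀ = 10.6/2.4 = 4.417.
Total gain g = 1 − 1/A = 1 − 1/4.417 = 0.7736.
Known gains sum to 0.514 + 0.132 = 0.646.
g_cld = 0.7736 − 0.646 = 0.13.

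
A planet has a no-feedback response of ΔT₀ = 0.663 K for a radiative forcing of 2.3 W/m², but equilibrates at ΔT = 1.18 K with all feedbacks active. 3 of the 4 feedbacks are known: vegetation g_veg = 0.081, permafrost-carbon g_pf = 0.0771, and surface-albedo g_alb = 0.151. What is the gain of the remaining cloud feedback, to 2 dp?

Amplification A = ΔT/ΔT₀ = 1.18/0.663 = 1.78.
Total gain g = 1 − 1/A = 1 − 1/1.78 = 0.4382.
Known gains sum to 0.081 + 0.0771 + 0.151 = 0.3091.
g_cld = 0.4382 − 0.3091 = 0.13.

0.13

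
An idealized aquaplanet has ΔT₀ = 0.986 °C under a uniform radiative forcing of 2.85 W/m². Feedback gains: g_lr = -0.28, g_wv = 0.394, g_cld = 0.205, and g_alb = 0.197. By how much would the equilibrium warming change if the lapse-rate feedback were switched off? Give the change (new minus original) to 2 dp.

Original: g = 0.516, ΔT = 0.986/(1−0.516) = 2.0372 °C.
Without lapse-rate: g' = 0.796, ΔT' = 0.986/(1−0.796) = 4.8333 °C.
Change = 4.8333 − 2.0372 = 2.80 °C.

2.80 °C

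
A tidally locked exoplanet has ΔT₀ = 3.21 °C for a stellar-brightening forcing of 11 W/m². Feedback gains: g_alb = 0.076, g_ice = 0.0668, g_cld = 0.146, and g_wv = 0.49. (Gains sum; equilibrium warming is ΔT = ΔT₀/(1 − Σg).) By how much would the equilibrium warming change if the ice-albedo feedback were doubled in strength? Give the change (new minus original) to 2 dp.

Original: g = 0.7788, ΔT = 3.21/(1−0.7788) = 14.5118 °C.
With doubled ice-albedo: g' = 0.8456, ΔT' = 3.21/(1−0.8456) = 20.7902 °C.
Change = 20.7902 − 14.5118 = 6.28 °C.

6.28 °C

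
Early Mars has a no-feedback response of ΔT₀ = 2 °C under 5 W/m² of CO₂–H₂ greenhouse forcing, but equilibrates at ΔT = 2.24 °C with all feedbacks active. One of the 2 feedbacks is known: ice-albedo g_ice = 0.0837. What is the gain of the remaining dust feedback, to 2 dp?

Amplification A = ΔT/ΔT₀ = 2.24/2 = 1.12.
Total gain g = 1 − 1/A = 1 − 1/1.12 = 0.1071.
The known gain is 0.0837.
g_dust = 0.1071 − 0.0837 = 0.02.

0.02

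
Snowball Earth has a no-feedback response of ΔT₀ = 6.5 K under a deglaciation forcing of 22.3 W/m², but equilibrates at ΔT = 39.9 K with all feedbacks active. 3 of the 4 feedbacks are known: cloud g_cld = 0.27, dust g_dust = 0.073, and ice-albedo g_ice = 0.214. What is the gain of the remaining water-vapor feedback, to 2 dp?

0.28

Amplification A = ΔT/ΔT₀ = 39.9/6.5 = 6.138.
Total gain g = 1 − 1/A = 1 − 1/6.138 = 0.8371.
Known gains sum to 0.27 + 0.073 + 0.214 = 0.557.
g_wv = 0.8371 − 0.557 = 0.28.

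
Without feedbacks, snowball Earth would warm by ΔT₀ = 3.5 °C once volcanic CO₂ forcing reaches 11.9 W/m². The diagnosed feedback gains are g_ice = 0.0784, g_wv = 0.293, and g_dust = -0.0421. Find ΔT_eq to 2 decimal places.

5.22 °C

Total gain g = 0.0784 + 0.293 − 0.0421 = 0.3293.
Amplification A = 1/(1 − 0.3293) = 1.491.
ΔT = 3.5 × 1.491 = 5.22 °C.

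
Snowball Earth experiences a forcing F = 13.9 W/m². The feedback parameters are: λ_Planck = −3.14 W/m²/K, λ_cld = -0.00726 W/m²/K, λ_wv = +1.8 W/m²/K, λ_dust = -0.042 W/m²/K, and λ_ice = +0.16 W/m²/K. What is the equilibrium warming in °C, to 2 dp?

11.31 °C

Net feedback parameter λ = (−3.14) + (-0.00726) + (+1.8) + (-0.042) + (+0.16) = -1.22926 W/m²/K.
ΔT = −F/λ = −13.9/(-1.22926) = 11.31 °C.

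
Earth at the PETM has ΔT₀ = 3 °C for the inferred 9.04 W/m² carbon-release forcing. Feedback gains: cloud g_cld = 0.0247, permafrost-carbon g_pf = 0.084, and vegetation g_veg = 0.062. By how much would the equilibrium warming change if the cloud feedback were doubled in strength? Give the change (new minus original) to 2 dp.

Original: g = 0.1707, ΔT = 3/(1−0.1707) = 3.6175 °C.
With doubled cloud: g' = 0.1954, ΔT' = 3/(1−0.1954) = 3.7286 °C.
Change = 3.7286 − 3.6175 = 0.11 °C.

0.11 °C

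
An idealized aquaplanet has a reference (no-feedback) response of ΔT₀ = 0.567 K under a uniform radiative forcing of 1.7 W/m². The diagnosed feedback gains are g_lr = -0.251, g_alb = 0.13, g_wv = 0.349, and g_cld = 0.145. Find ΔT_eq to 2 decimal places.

Total gain g = -0.251 + 0.13 + 0.349 + 0.145 = 0.373.
Amplification A = 1/(1 − 0.373) = 1.595.
ΔT = 0.567 × 1.595 = 0.90 K.

0.90 K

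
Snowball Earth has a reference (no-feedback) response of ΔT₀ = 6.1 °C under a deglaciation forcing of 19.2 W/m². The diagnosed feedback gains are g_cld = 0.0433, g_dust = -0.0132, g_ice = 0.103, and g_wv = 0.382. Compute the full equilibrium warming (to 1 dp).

12.6 °C

Total gain g = 0.0433 − 0.0132 + 0.103 + 0.382 = 0.5151.
Amplification A = 1/(1 − 0.5151) = 2.062.
ΔT = 6.1 × 2.062 = 12.6 °C.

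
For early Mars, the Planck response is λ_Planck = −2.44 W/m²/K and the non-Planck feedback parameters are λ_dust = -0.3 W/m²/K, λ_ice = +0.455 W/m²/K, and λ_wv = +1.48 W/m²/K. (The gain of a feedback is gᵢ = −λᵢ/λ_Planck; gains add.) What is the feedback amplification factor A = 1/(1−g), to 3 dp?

3.031

Convert to gains: g_dust = -0.3/2.44 = -0.123; g_ice = 0.455/2.44 = 0.1865; g_wv = 1.48/2.44 = 0.6066.
Total gain g = 0.6701.
A = 1/(1 − 0.6701) = 3.031.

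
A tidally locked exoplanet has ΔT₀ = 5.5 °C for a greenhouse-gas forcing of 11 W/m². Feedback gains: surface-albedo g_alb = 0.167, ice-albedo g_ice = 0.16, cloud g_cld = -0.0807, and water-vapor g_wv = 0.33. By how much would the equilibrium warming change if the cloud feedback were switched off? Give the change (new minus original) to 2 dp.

3.05 °C

Original: g = 0.5763, ΔT = 5.5/(1−0.5763) = 12.9809 °C.
Without cloud: g' = 0.657, ΔT' = 5.5/(1−0.657) = 16.0350 °C.
Change = 16.0350 − 12.9809 = 3.05 °C.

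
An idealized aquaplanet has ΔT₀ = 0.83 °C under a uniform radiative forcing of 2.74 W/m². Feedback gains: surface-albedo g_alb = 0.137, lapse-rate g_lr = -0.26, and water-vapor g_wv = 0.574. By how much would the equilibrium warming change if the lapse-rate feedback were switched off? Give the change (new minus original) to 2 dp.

1.36 °C

Original: g = 0.451, ΔT = 0.83/(1−0.451) = 1.5118 °C.
Without lapse-rate: g' = 0.711, ΔT' = 0.83/(1−0.711) = 2.8720 °C.
Change = 2.8720 − 1.5118 = 1.36 °C.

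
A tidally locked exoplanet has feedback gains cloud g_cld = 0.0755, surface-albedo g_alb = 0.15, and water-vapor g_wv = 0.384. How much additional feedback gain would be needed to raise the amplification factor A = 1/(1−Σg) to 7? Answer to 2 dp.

0.25

Current total gain = 0.6095.
Target gain for A = 7: g* = 1 − 1/7 = 0.8571.
Additional gain needed = 0.8571 − 0.6095 = 0.25.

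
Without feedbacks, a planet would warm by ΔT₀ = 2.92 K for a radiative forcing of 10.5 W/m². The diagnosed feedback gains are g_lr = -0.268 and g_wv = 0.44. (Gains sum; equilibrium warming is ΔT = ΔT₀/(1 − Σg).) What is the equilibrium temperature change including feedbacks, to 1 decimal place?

3.5 K

Total gain g = -0.268 + 0.44 = 0.172.
Amplification A = 1/(1 − 0.172) = 1.208.
ΔT = 2.92 × 1.208 = 3.5 K.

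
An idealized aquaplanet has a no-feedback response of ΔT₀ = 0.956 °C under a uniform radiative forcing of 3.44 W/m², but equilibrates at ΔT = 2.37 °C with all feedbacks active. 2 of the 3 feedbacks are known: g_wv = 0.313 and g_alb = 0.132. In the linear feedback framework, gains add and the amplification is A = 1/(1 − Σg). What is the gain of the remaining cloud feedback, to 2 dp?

Amplification A = ΔT/ΔT₀ = 2.37/0.956 = 2.479.
Total gain g = 1 − 1/A = 1 − 1/2.479 = 0.5966.
Known gains sum to 0.313 + 0.132 = 0.445.
g_cld = 0.5966 − 0.445 = 0.15.

0.15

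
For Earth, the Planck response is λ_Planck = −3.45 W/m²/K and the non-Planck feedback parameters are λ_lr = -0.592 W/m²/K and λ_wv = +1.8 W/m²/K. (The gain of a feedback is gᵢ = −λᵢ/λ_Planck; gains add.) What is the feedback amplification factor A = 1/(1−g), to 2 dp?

1.54

Convert to gains: g_lr = -0.592/3.45 = -0.1716; g_wv = 1.8/3.45 = 0.5217.
Total gain g = 0.3501.
A = 1/(1 − 0.3501) = 1.54.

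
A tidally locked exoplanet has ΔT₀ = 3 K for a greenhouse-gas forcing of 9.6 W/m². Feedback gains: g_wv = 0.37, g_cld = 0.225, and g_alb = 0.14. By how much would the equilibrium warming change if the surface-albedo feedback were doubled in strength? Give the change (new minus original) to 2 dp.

Original: g = 0.735, ΔT = 3/(1−0.735) = 11.3208 K.
With doubled surface-albedo: g' = 0.875, ΔT' = 3/(1−0.875) = 24.0000 K.
Change = 24.0000 − 11.3208 = 12.68 K.

12.68 K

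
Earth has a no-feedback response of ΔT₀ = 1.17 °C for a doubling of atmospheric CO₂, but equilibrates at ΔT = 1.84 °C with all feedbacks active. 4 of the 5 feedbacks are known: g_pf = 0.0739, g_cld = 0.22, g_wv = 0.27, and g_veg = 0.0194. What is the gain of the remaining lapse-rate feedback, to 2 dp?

Amplification A = ΔT/ΔT₀ = 1.84/1.17 = 1.573.
Total gain g = 1 − 1/A = 1 − 1/1.573 = 0.3643.
Known gains sum to 0.0739 + 0.22 + 0.27 + 0.0194 = 0.5833.
g_lr = 0.3643 − 0.5833 = -0.22.

-0.22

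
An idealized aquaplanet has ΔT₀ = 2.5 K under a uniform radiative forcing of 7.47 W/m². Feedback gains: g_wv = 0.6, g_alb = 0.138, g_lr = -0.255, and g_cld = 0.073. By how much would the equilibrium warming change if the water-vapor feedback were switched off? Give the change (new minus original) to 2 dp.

-3.24 K

Original: g = 0.556, ΔT = 2.5/(1−0.556) = 5.6306 K.
Without water-vapor: g' = -0.044, ΔT' = 2.5/(1+0.044) = 2.3946 K.
Change = 2.3946 − 5.6306 = -3.24 K.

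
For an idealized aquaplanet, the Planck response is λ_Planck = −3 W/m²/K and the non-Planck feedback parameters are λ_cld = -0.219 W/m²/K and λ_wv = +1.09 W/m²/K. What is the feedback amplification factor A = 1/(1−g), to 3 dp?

Convert to gains: g_cld = -0.219/3 = -0.073; g_wv = 1.09/3 = 0.3633.
Total gain g = 0.2903.
A = 1/(1 − 0.2903) = 1.409.

1.409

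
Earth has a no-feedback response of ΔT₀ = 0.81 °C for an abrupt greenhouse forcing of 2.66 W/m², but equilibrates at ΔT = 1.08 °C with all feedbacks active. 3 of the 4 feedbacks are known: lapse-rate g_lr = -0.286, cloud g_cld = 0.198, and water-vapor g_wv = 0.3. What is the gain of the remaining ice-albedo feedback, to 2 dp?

0.04

Amplification A = ΔT/ΔT₀ = 1.08/0.81 = 1.333.
Total gain g = 1 − 1/A = 1 − 1/1.333 = 0.2498.
Known gains sum to -0.286 + 0.198 + 0.3 = 0.212.
g_ice = 0.2498 − 0.212 = 0.04.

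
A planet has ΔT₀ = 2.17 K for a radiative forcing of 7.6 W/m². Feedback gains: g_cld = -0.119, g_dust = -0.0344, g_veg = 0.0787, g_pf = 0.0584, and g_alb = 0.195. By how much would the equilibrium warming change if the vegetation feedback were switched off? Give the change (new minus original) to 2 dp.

Original: g = 0.1787, ΔT = 2.17/(1−0.1787) = 2.6422 K.
Without vegetation: g' = 0.1, ΔT' = 2.17/(1−0.1) = 2.4111 K.
Change = 2.4111 − 2.6422 = -0.23 K.

-0.23 K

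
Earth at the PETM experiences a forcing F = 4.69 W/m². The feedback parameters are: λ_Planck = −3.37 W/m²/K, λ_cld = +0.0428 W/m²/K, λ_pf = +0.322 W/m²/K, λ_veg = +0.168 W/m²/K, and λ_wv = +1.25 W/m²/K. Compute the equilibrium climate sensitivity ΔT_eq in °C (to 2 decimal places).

2.95 °C

Net feedback parameter λ = (−3.37) + (+0.0428) + (+0.322) + (+0.168) + (+1.25) = -1.5872 W/m²/K.
ΔT = −F/λ = −4.69/(-1.5872) = 2.95 °C.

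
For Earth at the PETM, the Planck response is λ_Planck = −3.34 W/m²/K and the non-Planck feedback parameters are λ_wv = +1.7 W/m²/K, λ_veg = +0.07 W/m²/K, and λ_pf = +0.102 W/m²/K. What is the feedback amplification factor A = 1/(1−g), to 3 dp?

2.275

Convert to gains: g_wv = 1.7/3.34 = 0.509; g_veg = 0.07/3.34 = 0.02096; g_pf = 0.102/3.34 = 0.03054.
Total gain g = 0.5605.
A = 1/(1 − 0.5605) = 2.275.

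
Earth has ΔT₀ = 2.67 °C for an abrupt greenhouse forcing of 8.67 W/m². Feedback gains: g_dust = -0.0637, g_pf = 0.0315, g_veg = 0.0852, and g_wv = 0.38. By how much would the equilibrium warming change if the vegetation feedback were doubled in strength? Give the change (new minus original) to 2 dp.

Original: g = 0.433, ΔT = 2.67/(1−0.433) = 4.7090 °C.
With doubled vegetation: g' = 0.5182, ΔT' = 2.67/(1−0.5182) = 5.5417 °C.
Change = 5.5417 − 4.7090 = 0.83 °C.

0.83 °C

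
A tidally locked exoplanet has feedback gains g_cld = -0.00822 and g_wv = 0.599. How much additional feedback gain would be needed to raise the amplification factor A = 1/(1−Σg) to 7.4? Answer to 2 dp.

0.27

Current total gain = 0.59078.
Target gain for A = 7.4: g* = 1 − 1/7.4 = 0.8649.
Additional gain needed = 0.8649 − 0.59078 = 0.27.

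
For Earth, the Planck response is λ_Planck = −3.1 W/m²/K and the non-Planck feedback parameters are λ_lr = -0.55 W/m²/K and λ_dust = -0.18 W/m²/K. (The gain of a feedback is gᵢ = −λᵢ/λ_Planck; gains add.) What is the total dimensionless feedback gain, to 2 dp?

Convert to gains: g_lr = -0.55/3.1 = -0.1774; g_dust = -0.18/3.1 = -0.05806.
Total gain g = -0.23546.

-0.24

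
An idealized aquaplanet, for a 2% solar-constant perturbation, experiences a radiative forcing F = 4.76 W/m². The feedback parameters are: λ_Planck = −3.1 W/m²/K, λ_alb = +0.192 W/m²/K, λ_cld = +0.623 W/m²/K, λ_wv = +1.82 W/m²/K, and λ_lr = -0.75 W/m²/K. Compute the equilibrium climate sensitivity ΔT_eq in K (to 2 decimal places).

3.92 K

Net feedback parameter λ = (−3.1) + (+0.192) + (+0.623) + (+1.82) + (-0.75) = -1.215 W/m²/K.
ΔT = −F/λ = −4.76/(-1.215) = 3.92 K.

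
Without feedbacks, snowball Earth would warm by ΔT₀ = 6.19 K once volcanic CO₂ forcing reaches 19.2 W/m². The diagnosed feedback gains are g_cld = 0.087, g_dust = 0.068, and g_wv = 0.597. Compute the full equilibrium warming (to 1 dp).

25.0 K

Total gain g = 0.087 + 0.068 + 0.597 = 0.752.
Amplification A = 1/(1 − 0.752) = 4.032.
ΔT = 6.19 × 4.032 = 25.0 K.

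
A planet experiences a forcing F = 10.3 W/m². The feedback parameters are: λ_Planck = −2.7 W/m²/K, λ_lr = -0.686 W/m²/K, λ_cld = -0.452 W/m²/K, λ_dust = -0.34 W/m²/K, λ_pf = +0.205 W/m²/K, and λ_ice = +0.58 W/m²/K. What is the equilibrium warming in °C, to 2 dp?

3.04 °C

Net feedback parameter λ = (−2.7) + (-0.686) + (-0.452) + (-0.34) + (+0.205) + (+0.58) = -3.393 W/m²/K.
ΔT = −F/λ = −10.3/(-3.393) = 3.04 °C.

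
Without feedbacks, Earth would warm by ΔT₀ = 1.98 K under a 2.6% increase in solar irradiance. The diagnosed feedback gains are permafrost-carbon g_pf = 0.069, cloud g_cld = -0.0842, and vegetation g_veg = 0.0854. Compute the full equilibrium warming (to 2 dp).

Total gain g = 0.069 − 0.0842 + 0.0854 = 0.0702.
Amplification A = 1/(1 − 0.0702) = 1.076.
ΔT = 1.98 × 1.076 = 2.13 K.

2.13 K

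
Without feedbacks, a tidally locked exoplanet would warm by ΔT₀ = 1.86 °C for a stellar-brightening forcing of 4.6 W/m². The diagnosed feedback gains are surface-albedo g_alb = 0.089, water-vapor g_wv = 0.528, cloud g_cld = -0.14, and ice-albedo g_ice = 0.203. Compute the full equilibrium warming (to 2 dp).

5.81 °C

Total gain g = 0.089 + 0.528 − 0.14 + 0.203 = 0.68.
Amplification A = 1/(1 − 0.68) = 3.125.
ΔT = 1.86 × 3.125 = 5.81 °C.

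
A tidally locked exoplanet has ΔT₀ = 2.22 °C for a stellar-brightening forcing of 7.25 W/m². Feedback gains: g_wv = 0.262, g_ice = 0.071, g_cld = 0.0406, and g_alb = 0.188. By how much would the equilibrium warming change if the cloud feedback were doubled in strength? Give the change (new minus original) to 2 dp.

0.52 °C

Original: g = 0.5616, ΔT = 2.22/(1−0.5616) = 5.0639 °C.
With doubled cloud: g' = 0.6022, ΔT' = 2.22/(1−0.6022) = 5.5807 °C.
Change = 5.5807 − 5.0639 = 0.52 °C.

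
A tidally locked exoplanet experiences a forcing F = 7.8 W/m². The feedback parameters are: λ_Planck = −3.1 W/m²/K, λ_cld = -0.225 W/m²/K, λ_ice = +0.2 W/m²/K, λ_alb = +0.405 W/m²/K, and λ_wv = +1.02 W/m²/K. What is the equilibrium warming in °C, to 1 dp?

Net feedback parameter λ = (−3.1) + (-0.225) + (+0.2) + (+0.405) + (+1.02) = -1.7 W/m²/K.
ΔT = −F/λ = −7.8/(-1.7) = 4.6 °C.

4.6 °C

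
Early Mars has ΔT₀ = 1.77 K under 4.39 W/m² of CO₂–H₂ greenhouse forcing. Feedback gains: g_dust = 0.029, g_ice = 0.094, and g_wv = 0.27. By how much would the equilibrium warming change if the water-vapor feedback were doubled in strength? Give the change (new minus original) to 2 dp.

2.34 K

Original: g = 0.393, ΔT = 1.77/(1−0.393) = 2.9160 K.
With doubled water-vapor: g' = 0.663, ΔT' = 1.77/(1−0.663) = 5.2522 K.
Change = 5.2522 − 2.9160 = 2.34 K.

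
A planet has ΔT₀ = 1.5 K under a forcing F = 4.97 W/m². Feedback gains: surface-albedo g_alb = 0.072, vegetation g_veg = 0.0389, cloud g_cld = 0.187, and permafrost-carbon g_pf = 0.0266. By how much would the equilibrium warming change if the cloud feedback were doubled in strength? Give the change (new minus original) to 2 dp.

0.85 K

Original: g = 0.3245, ΔT = 1.5/(1−0.3245) = 2.2206 K.
With doubled cloud: g' = 0.5115, ΔT' = 1.5/(1−0.5115) = 3.0706 K.
Change = 3.0706 − 2.2206 = 0.85 K.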